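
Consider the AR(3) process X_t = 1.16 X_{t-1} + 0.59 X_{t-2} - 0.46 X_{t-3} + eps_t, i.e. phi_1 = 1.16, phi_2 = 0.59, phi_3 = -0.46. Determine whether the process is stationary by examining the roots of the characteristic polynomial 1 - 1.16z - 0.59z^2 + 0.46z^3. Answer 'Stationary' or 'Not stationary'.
\text{Not stationary}

The AR(p) characteristic polynomial is P(z) = 1 - 1.16z - 0.59z^2 + 0.46z^3.
Stationarity requires all roots to lie outside the unit circle, i.e. |z| > 1 for every root.
Degree 3: look for a simple real root z0 first, then factor out (1 - z/z0) and solve the remaining quadratic.
Testing z0 = 2: P(2) = 1 + (-1.16)(2) + (-0.59)(2)^2 + (0.46)(2)^3
  = 1 + (-2.32) + (-2.36) + (3.68) = 0.  So z_0 = 2 is a root, |z_0| = 2.
Divide out the factor (1 - 0.5 z) = (1 - z/z0) (since 1/z0 = 0.5):
  P(z) = (1 - 0.5 z)(1 + (-0.66) z + (-0.92) z^2)
  [check: z-coef -0.66 - (0.5) = -1.16; z^2-coef -0.92 - (0.5)(-0.66) = -0.59; z^3-coef -(0.5)(-0.92) = 0.46.]
Remaining roots from the quadratic factor 1 + (-0.66) z + (-0.92) z^2:
  Set 1 + (-0.66) z + (-0.92) z^2 = 0, i.e. a z^2 + b z + c = 0 with a = -0.92, b = -0.66, c = 1.
  Discriminant D = b^2 - 4ac = (-0.66)^2 - 4*(-0.92)*1 = 0.4356 - (-3.68) = 4.1156.
  D >= 0, so the roots are real: z = (-b +/- sqrt(D)) / (2a) = (0.66 +/- 2.028694) / (-1.84).
    z_1 = (0.66 + 2.028694) / (-1.84) = -1.4612,   |z_1| = 1.4612.
    z_2 = (0.66 - 2.028694) / (-1.84) = 0.7439,   |z_2| = 0.7439.
Moduli of all roots: 2.0000, 1.4612, 0.7439.
All moduli strictly greater than 1? No.
Verdict: Not stationary.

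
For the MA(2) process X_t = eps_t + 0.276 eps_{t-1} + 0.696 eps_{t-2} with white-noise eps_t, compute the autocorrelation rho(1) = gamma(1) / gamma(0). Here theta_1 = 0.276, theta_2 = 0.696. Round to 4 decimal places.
\rho(1) = 0.2999

For an MA(q) process with theta_0 = 1, the autocovariance is
  gamma(k) = sigma^2 * sum_{i=0..q-k} theta_i * theta_{i+k},
and rho(k) = gamma(k) / gamma(0). Sigma^2 cancels.
  numerator   = (1)*(0.276) + (0.276)*(0.696) = 0.468096.
  denominator = (1)^2 + (0.276)^2 + (0.696)^2 = 1.560592.
  rho(1) = 0.468096 / 1.560592 = 0.2999.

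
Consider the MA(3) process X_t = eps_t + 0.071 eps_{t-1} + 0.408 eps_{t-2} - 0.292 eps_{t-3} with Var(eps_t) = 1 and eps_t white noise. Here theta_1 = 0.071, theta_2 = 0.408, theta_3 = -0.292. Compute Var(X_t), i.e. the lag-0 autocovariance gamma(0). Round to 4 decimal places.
\gamma(0) = 1.2568

For an MA(q) process X_t = eps_t + sum_i theta_i eps_{t-i} with
Var(eps_t) = sigma^2, the variance is
  gamma(0) = sigma^2 * (1 + sum_i theta_i^2).
  sum_i theta_i^2 = (0.071)^2 + (0.408)^2 + (-0.292)^2 = 0.005041 + 0.166464 + 0.085264 = 0.256769.
  gamma(0) = 1 * (1 + 0.256769) = 1 * 1.256769 = 1.256769, which rounds to 1.2568.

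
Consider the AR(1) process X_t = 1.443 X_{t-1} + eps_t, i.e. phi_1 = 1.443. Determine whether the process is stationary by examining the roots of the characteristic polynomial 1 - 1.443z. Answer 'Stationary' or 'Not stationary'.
\text{Not stationary}

The AR(p) characteristic polynomial is P(z) = 1 - 1.443z.
Stationarity requires all roots to lie outside the unit circle, i.e. |z| > 1 for every root.
This is linear in z: 1 + (-1.443) z = 0  =>  z = -1/(-1.443) = 0.693001,  |z| = 0.693001.
Moduli of all roots: 0.6930.
All moduli strictly greater than 1? No.
Verdict: Not stationary.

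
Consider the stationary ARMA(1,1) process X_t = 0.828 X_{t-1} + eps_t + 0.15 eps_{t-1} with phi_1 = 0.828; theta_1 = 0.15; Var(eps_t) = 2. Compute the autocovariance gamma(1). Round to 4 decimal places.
\gamma(1) = 6.9937

Multiply the model equation by X_{t-k} and take expectations. With theta_0 = psi_0 = 1 and psi_j the MA(infinity) weights, this gives
  gamma(k) - sum_i phi_i gamma(k-i) = c_k,
  c_k = sigma^2 * sum_{j=k..q} theta_j psi_{j-k}   (c_k = 0 for k > q),
using gamma(-m) = gamma(m).
psi-weights needed (psi_j = theta_j + sum_i phi_i psi_{j-i}):
  psi_1 = theta_1 + phi_1 = 0.15 + (0.828) = 0.978
Right-hand sides:
  c_0 = sigma^2 (1 + theta_1 psi_1) = 2 * (1 + (0.15)(0.978)) = 2 * 1.1467 = 2.2934
  c_1 = sigma^2 theta_1 = 2 * (0.15) = 0.3
  c_2 = 0
Equations for k = 0 and k = 1 (AR order 1):
  gamma(0) = phi_1 gamma(1) + c_0
  gamma(1) = phi_1 gamma(0) + c_1
Substituting the second into the first: gamma(0) (1 - phi_1^2) = c_0 + phi_1 c_1, so
  gamma(0) = (c_0 + phi_1 c_1) / (1 - phi_1^2) = (2.2934 + (0.828)(0.3)) / (1 - (0.828)^2) = 2.5418 / 0.314416 = 8.084194.
  gamma(1) = phi_1 gamma(0) + c_1 = (0.828)(8.084194) + (0.3) = 6.993713.
Therefore gamma(1) = 6.9937 (to 4 decimal places).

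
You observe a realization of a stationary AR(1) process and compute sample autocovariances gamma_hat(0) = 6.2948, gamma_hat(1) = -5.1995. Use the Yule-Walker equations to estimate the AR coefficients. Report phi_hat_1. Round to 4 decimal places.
\hat\phi_{1} = -0.8260

The Yule-Walker equations for an AR(p) process read, in matrix form,
  Gamma_p phi = r_p,   with   (Gamma_p)_{ij} = gamma(|i - j|),
                       (r_p)_i = gamma(i),   i,j = 1..p.
Substitute the sample gammas (Toeplitz matrix and right-hand side of size 1):
  Gamma_p = [[6.2948]]
  r_p     = [-5.1995]
With p = 1 this is the single equation gamma(0) phi_1 = gamma(1):
  phi_hat_1 = gamma(1) / gamma(0) = -5.1995 / 6.2948 = -0.8260.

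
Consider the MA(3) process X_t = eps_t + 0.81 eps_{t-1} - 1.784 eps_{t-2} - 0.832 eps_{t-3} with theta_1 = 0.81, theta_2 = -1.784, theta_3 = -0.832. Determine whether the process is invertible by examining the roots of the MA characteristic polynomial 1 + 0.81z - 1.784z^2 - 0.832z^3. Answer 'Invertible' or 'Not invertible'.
\text{Not invertible}

The MA(q) characteristic polynomial is P(z) = 1 + 0.81z - 1.784z^2 - 0.832z^3.
Invertibility requires all roots to lie outside the unit circle, i.e. |z| > 1 for every root.
Degree 3: look for a simple real root z0 first, then factor out (1 - z/z0) and solve the remaining quadratic.
Testing z0 = -0.625: P(-0.625) = 1 + (0.81)(-0.625) + (-1.784)(-0.625)^2 + (-0.832)(-0.625)^3
  = 1 + (-0.50625) + (-0.696875) + (0.203125) = 0.  So z_0 = -0.625 is a root, |z_0| = 0.625.
Divide out the factor (1 + 1.6 z) = (1 - z/z0) (since 1/z0 = -1.6):
  P(z) = (1 + 1.6 z)(1 + (-0.79) z + (-0.52) z^2)
  [check: z-coef -0.79 - (-1.6) = 0.81; z^2-coef -0.52 - (-1.6)(-0.79) = -1.784; z^3-coef -(-1.6)(-0.52) = -0.832.]
Remaining roots from the quadratic factor 1 + (-0.79) z + (-0.52) z^2:
  Set 1 + (-0.79) z + (-0.52) z^2 = 0, i.e. a z^2 + b z + c = 0 with a = -0.52, b = -0.79, c = 1.
  Discriminant D = b^2 - 4ac = (-0.79)^2 - 4*(-0.52)*1 = 0.6241 - (-2.08) = 2.7041.
  D >= 0, so the roots are real: z = (-b +/- sqrt(D)) / (2a) = (0.79 +/- 1.644415) / (-1.04).
    z_1 = (0.79 + 1.644415) / (-1.04) = -2.3408,   |z_1| = 2.3408.
    z_2 = (0.79 - 1.644415) / (-1.04) = 0.8216,   |z_2| = 0.8216.
Moduli of all roots: 0.6250, 2.3408, 0.8216.
All moduli strictly greater than 1? No.
Verdict: Not invertible.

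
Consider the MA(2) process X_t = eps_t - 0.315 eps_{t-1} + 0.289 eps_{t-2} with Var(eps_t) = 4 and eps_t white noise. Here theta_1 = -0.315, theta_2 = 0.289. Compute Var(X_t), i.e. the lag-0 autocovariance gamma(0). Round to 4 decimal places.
\gamma(0) = 4.7310

For an MA(q) process X_t = eps_t + sum_i theta_i eps_{t-i} with
Var(eps_t) = sigma^2, the variance is
  gamma(0) = sigma^2 * (1 + sum_i theta_i^2).
  sum_i theta_i^2 = (-0.315)^2 + (0.289)^2 = 0.099225 + 0.083521 = 0.182746.
  gamma(0) = 4 * (1 + 0.182746) = 4 * 1.182746 = 4.730984, which rounds to 4.7310.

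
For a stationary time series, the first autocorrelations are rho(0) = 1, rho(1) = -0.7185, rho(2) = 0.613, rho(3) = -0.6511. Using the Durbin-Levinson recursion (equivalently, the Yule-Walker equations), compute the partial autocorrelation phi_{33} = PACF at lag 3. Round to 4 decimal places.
\phi_{33} = -0.3339

The PACF at lag k is phi_{kk}, the last component of the solution
to the Yule-Walker system G_k phi = r_k where
  (G_k)_{ij} = rho(|i - j|), (r_k)_i = rho(i), i,j = 1..k.
Equivalently, Durbin-Levinson gives phi_{kk} iteratively:
  phi_{11} = rho(1)
  phi_{kk} = [rho(k) - sum_{j=1..k-1} phi_{k-1,j} rho(k-j)]
            / [1 - sum_{j=1..k-1} phi_{k-1,j} rho(j)],
  phi_{k,j} = phi_{k-1,j} - phi_{kk} phi_{k-1,k-j},  j = 1..k-1.
Step k = 1:
  phi_11 = rho(1) = -0.7185.
Step k = 2:
  phi_22 = [rho(2) - phi_11 rho(1)] / [1 - phi_11 rho(1)] = [0.613 - (-0.7185)(-0.7185)] / [1 - (-0.7185)(-0.7185)]
         = 0.09675775 / 0.48375775 = 0.200013.
  Update: phi_21 = phi_11 - phi_22 phi_11 = -0.7185 - (0.200013)(-0.7185) = -0.574791.
Step k = 3:
  phi_33 = [rho(3) - phi_21 rho(2) - phi_22 rho(1)] / [1 - phi_21 rho(1) - phi_22 rho(2)]
    numerator   = -0.6511 - (-0.574791)(0.613) - (0.200013)(-0.7185) = -0.15504404
    denominator = 1 - (-0.574791)(-0.7185) - (0.200013)(0.613) = 0.46440496
  phi_33 = -0.15504404 / 0.46440496 = -0.3339.
Therefore phi_{33} = -0.3339.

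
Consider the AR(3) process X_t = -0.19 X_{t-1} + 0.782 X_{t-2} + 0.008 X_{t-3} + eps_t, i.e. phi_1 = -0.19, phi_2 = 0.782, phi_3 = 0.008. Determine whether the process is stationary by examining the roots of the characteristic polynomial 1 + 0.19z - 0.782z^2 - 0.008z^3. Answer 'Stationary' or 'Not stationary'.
\text{Stationary}

The AR(p) characteristic polynomial is P(z) = 1 + 0.19z - 0.782z^2 - 0.008z^3.
Stationarity requires all roots to lie outside the unit circle, i.e. |z| > 1 for every root.
Degree 3: look for a simple real root z0 first, then factor out (1 - z/z0) and solve the remaining quadratic.
Testing z0 = 1.25: P(1.25) = 1 + (0.19)(1.25) + (-0.782)(1.25)^2 + (-0.008)(1.25)^3
  = 1 + (0.2375) + (-1.221875) + (-0.015625) = 0.  So z_0 = 1.25 is a root, |z_0| = 1.25.
Divide out the factor (1 - 0.8 z) = (1 - z/z0) (since 1/z0 = 0.8):
  P(z) = (1 - 0.8 z)(1 + (0.99) z + (0.01) z^2)
  [check: z-coef 0.99 - (0.8) = 0.19; z^2-coef 0.01 - (0.8)(0.99) = -0.782; z^3-coef -(0.8)(0.01) = -0.008.]
Remaining roots from the quadratic factor 1 + (0.99) z + (0.01) z^2:
  Set 1 + (0.99) z + (0.01) z^2 = 0, i.e. a z^2 + b z + c = 0 with a = 0.01, b = 0.99, c = 1.
  Discriminant D = b^2 - 4ac = (0.99)^2 - 4*(0.01)*1 = 0.9801 - (0.04) = 0.9401.
  D >= 0, so the roots are real: z = (-b +/- sqrt(D)) / (2a) = (-0.99 +/- 0.969588) / (0.02).
    z_1 = (-0.99 + 0.969588) / (0.02) = -1.0206,   |z_1| = 1.0206.
    z_2 = (-0.99 - 0.969588) / (0.02) = -97.9794,   |z_2| = 97.9794.
Moduli of all roots: 1.2500, 1.0206, 97.9794.
All moduli strictly greater than 1? Yes.
Verdict: Stationary.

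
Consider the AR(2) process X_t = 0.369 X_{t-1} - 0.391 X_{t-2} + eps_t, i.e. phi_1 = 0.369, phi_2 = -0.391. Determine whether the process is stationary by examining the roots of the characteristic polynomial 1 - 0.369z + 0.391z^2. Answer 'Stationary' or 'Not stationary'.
\text{Stationary}

The AR(p) characteristic polynomial is P(z) = 1 - 0.369z + 0.391z^2.
Stationarity requires all roots to lie outside the unit circle, i.e. |z| > 1 for every root.
Set 1 + (-0.369) z + (0.391) z^2 = 0, i.e. a z^2 + b z + c = 0 with a = 0.391, b = -0.369, c = 1.
Discriminant D = b^2 - 4ac = (-0.369)^2 - 4*(0.391)*1 = 0.136161 - (1.564) = -1.427839.
D < 0, so the roots are the complex-conjugate pair z = (-b +/- i sqrt(-D)) / (2a) = 0.4719 +/- 1.528i.
For a conjugate pair |z|^2 = z * conj(z) = (product of roots) = c/a = 1/(0.391) = 2.557545, so |z| = sqrt(2.557545) = 1.5992 for both roots.
Moduli of all roots: 1.5992, 1.5992.
All moduli strictly greater than 1? Yes.
Verdict: Stationary.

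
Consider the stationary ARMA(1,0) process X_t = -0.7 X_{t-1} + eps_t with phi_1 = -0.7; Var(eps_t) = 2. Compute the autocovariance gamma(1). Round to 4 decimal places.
\gamma(1) = -2.7451

Multiply the model equation by X_{t-k} and take expectations. With theta_0 = psi_0 = 1 and psi_j the MA(infinity) weights, this gives
  gamma(k) - sum_i phi_i gamma(k-i) = c_k,
  c_k = sigma^2 * sum_{j=k..q} theta_j psi_{j-k}   (c_k = 0 for k > q),
using gamma(-m) = gamma(m).
Pure AR (q = 0): c_0 = sigma^2 = 2, c_k = 0 for k >= 1.
Equations for k = 0 and k = 1 (AR order 1):
  gamma(0) = phi_1 gamma(1) + c_0
  gamma(1) = phi_1 gamma(0) + c_1
Substituting the second into the first: gamma(0) (1 - phi_1^2) = c_0 + phi_1 c_1, so
  gamma(0) = c_0 / (1 - phi_1^2) = 2 / (1 - (-0.7)^2) = 2 / 0.51 = 3.921569.
  gamma(1) = phi_1 gamma(0) = (-0.7)(3.921569) = -2.745098.
Therefore gamma(1) = -2.7451 (to 4 decimal places).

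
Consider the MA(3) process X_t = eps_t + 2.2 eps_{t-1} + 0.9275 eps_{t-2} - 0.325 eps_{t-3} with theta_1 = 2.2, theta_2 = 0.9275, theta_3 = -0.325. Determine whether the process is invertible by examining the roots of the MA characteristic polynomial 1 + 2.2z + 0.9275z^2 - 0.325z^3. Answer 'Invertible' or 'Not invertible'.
\text{Not invertible}

The MA(q) characteristic polynomial is P(z) = 1 + 2.2z + 0.9275z^2 - 0.325z^3.
Invertibility requires all roots to lie outside the unit circle, i.e. |z| > 1 for every root.
Degree 3: look for a simple real root z0 first, then factor out (1 - z/z0) and solve the remaining quadratic.
Testing z0 = -0.8: P(-0.8) = 1 + (2.2)(-0.8) + (0.9275)(-0.8)^2 + (-0.325)(-0.8)^3
  = 1 + (-1.76) + (0.5936) + (0.1664) = 0.  So z_0 = -0.8 is a root, |z_0| = 0.8.
Divide out the factor (1 + 1.25 z) = (1 - z/z0) (since 1/z0 = -1.25):
  P(z) = (1 + 1.25 z)(1 + (0.95) z + (-0.26) z^2)
  [check: z-coef 0.95 - (-1.25) = 2.2; z^2-coef -0.26 - (-1.25)(0.95) = 0.9275; z^3-coef -(-1.25)(-0.26) = -0.325.]
Remaining roots from the quadratic factor 1 + (0.95) z + (-0.26) z^2:
  Set 1 + (0.95) z + (-0.26) z^2 = 0, i.e. a z^2 + b z + c = 0 with a = -0.26, b = 0.95, c = 1.
  Discriminant D = b^2 - 4ac = (0.95)^2 - 4*(-0.26)*1 = 0.9025 - (-1.04) = 1.9425.
  D >= 0, so the roots are real: z = (-b +/- sqrt(D)) / (2a) = (-0.95 +/- 1.393736) / (-0.52).
    z_1 = (-0.95 + 1.393736) / (-0.52) = -0.8533,   |z_1| = 0.8533.
    z_2 = (-0.95 - 1.393736) / (-0.52) = 4.5072,   |z_2| = 4.5072.
Moduli of all roots: 0.8000, 0.8533, 4.5072.
All moduli strictly greater than 1? No.
Verdict: Not invertible.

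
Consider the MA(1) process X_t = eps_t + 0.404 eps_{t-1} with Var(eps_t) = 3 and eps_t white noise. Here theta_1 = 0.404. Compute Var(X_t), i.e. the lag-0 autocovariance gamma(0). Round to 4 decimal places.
\gamma(0) = 3.4896

For an MA(q) process X_t = eps_t + sum_i theta_i eps_{t-i} with
Var(eps_t) = sigma^2, the variance is
  gamma(0) = sigma^2 * (1 + sum_i theta_i^2).
  sum_i theta_i^2 = (0.404)^2 = 0.163216.
  gamma(0) = 3 * (1 + 0.163216) = 3 * 1.163216 = 3.489648, which rounds to 3.4896.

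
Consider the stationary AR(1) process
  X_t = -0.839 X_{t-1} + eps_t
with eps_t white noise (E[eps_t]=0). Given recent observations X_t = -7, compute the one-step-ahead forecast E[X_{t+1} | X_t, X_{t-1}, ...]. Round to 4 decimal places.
E[X_{t+1} \mid \mathcal F_t] = 5.8730

For an AR(p) model X_t = c + sum_i phi_i X_{t-i} + eps_t, the
one-step-ahead conditional mean is
  E[X_{t+1} | X_t, ...] = c + sum_i phi_i X_{t+1-i}.
Substitute known values:
  E[X_{t+1} | ...] = (-0.839) * (-7)
                   = 5.8730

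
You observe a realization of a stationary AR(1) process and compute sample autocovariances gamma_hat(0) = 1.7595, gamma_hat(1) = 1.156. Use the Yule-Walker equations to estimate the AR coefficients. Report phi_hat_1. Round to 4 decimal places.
\hat\phi_{1} = 0.6570

The Yule-Walker equations for an AR(p) process read, in matrix form,
  Gamma_p phi = r_p,   with   (Gamma_p)_{ij} = gamma(|i - j|),
                       (r_p)_i = gamma(i),   i,j = 1..p.
Substitute the sample gammas (Toeplitz matrix and right-hand side of size 1):
  Gamma_p = [[1.7595]]
  r_p     = [1.156]
With p = 1 this is the single equation gamma(0) phi_1 = gamma(1):
  phi_hat_1 = gamma(1) / gamma(0) = 1.156 / 1.7595 = 0.6570.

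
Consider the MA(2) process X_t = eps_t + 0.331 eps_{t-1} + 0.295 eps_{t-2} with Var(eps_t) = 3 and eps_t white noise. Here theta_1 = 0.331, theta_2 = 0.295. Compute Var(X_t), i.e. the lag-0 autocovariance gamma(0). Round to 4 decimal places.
\gamma(0) = 3.5898

For an MA(q) process X_t = eps_t + sum_i theta_i eps_{t-i} with
Var(eps_t) = sigma^2, the variance is
  gamma(0) = sigma^2 * (1 + sum_i theta_i^2).
  sum_i theta_i^2 = (0.331)^2 + (0.295)^2 = 0.109561 + 0.087025 = 0.196586.
  gamma(0) = 3 * (1 + 0.196586) = 3 * 1.196586 = 3.589758, which rounds to 3.5898.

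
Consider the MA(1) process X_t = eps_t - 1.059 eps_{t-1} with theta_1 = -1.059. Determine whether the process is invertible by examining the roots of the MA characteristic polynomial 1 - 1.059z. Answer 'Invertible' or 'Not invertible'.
\text{Not invertible}

The MA(q) characteristic polynomial is P(z) = 1 - 1.059z.
Invertibility requires all roots to lie outside the unit circle, i.e. |z| > 1 for every root.
This is linear in z: 1 + (-1.059) z = 0  =>  z = -1/(-1.059) = 0.944287,  |z| = 0.944287.
Moduli of all roots: 0.9443.
All moduli strictly greater than 1? No.
Verdict: Not invertible.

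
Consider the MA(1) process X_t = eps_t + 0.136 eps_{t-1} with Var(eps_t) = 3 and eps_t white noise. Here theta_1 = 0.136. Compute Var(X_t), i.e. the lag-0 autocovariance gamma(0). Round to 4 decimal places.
\gamma(0) = 3.0555

For an MA(q) process X_t = eps_t + sum_i theta_i eps_{t-i} with
Var(eps_t) = sigma^2, the variance is
  gamma(0) = sigma^2 * (1 + sum_i theta_i^2).
  sum_i theta_i^2 = (0.136)^2 = 0.018496.
  gamma(0) = 3 * (1 + 0.018496) = 3 * 1.018496 = 3.055488, which rounds to 3.0555.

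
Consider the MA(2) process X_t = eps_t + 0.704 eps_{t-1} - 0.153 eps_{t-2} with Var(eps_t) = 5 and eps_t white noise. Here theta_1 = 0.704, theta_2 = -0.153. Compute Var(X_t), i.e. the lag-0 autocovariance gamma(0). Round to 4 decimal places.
\gamma(0) = 7.5951

For an MA(q) process X_t = eps_t + sum_i theta_i eps_{t-i} with
Var(eps_t) = sigma^2, the variance is
  gamma(0) = sigma^2 * (1 + sum_i theta_i^2).
  sum_i theta_i^2 = (0.704)^2 + (-0.153)^2 = 0.495616 + 0.023409 = 0.519025.
  gamma(0) = 5 * (1 + 0.519025) = 5 * 1.519025 = 7.595125, which rounds to 7.5951.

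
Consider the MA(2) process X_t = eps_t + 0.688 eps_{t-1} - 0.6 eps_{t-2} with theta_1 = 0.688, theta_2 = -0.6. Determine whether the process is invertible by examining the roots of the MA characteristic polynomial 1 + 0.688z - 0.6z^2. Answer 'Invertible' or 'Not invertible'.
\text{Not invertible}

The MA(q) characteristic polynomial is P(z) = 1 + 0.688z - 0.6z^2.
Invertibility requires all roots to lie outside the unit circle, i.e. |z| > 1 for every root.
Set 1 + (0.688) z + (-0.6) z^2 = 0, i.e. a z^2 + b z + c = 0 with a = -0.6, b = 0.688, c = 1.
Discriminant D = b^2 - 4ac = (0.688)^2 - 4*(-0.6)*1 = 0.473344 - (-2.4) = 2.873344.
D >= 0, so the roots are real: z = (-b +/- sqrt(D)) / (2a) = (-0.688 +/- 1.695094) / (-1.2).
  z_1 = (-0.688 + 1.695094) / (-1.2) = -0.8392,   |z_1| = 0.8392.
  z_2 = (-0.688 - 1.695094) / (-1.2) = 1.9859,   |z_2| = 1.9859.
Moduli of all roots: 0.8392, 1.9859.
All moduli strictly greater than 1? No.
Verdict: Not invertible.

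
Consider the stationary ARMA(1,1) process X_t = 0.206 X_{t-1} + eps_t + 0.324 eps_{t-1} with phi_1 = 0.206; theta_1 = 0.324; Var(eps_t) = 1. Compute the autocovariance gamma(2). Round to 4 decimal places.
\gamma(2) = 0.1216

Multiply the model equation by X_{t-k} and take expectations. With theta_0 = psi_0 = 1 and psi_j the MA(infinity) weights, this gives
  gamma(k) - sum_i phi_i gamma(k-i) = c_k,
  c_k = sigma^2 * sum_{j=k..q} theta_j psi_{j-k}   (c_k = 0 for k > q),
using gamma(-m) = gamma(m).
psi-weights needed (psi_j = theta_j + sum_i phi_i psi_{j-i}):
  psi_1 = theta_1 + phi_1 = 0.324 + (0.206) = 0.53
Right-hand sides:
  c_0 = sigma^2 (1 + theta_1 psi_1) = 1 * (1 + (0.324)(0.53)) = 1 * 1.17172 = 1.17172
  c_1 = sigma^2 theta_1 = 1 * (0.324) = 0.324
  c_2 = 0
Equations for k = 0 and k = 1 (AR order 1):
  gamma(0) = phi_1 gamma(1) + c_0
  gamma(1) = phi_1 gamma(0) + c_1
Substituting the second into the first: gamma(0) (1 - phi_1^2) = c_0 + phi_1 c_1, so
  gamma(0) = (c_0 + phi_1 c_1) / (1 - phi_1^2) = (1.17172 + (0.206)(0.324)) / (1 - (0.206)^2) = 1.238464 / 0.957564 = 1.293349.
  gamma(1) = phi_1 gamma(0) + c_1 = (0.206)(1.293349) + (0.324) = 0.59043.
For k = 2 (> q): gamma(2) = phi_1 gamma(1) = (0.206)(0.59043) = 0.121629.
Therefore gamma(2) = 0.1216 (to 4 decimal places).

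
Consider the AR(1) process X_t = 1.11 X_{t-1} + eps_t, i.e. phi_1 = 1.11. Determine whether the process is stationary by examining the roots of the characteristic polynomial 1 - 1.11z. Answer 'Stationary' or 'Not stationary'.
\text{Not stationary}

The AR(p) characteristic polynomial is P(z) = 1 - 1.11z.
Stationarity requires all roots to lie outside the unit circle, i.e. |z| > 1 for every root.
This is linear in z: 1 + (-1.11) z = 0  =>  z = -1/(-1.11) = 0.900901,  |z| = 0.900901.
Moduli of all roots: 0.9009.
All moduli strictly greater than 1? No.
Verdict: Not stationary.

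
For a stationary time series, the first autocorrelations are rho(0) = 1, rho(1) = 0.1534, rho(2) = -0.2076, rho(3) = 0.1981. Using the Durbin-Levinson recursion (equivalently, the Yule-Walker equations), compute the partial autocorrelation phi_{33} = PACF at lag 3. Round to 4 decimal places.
\phi_{33} = 0.2970

The PACF at lag k is phi_{kk}, the last component of the solution
to the Yule-Walker system G_k phi = r_k where
  (G_k)_{ij} = rho(|i - j|), (r_k)_i = rho(i), i,j = 1..k.
Equivalently, Durbin-Levinson gives phi_{kk} iteratively:
  phi_{11} = rho(1)
  phi_{kk} = [rho(k) - sum_{j=1..k-1} phi_{k-1,j} rho(k-j)]
            / [1 - sum_{j=1..k-1} phi_{k-1,j} rho(j)],
  phi_{k,j} = phi_{k-1,j} - phi_{kk} phi_{k-1,k-j},  j = 1..k-1.
Step k = 1:
  phi_11 = rho(1) = 0.1534.
Step k = 2:
  phi_22 = [rho(2) - phi_11 rho(1)] / [1 - phi_11 rho(1)] = [-0.2076 - (0.1534)(0.1534)] / [1 - (0.1534)(0.1534)]
         = -0.23113156 / 0.97646844 = -0.236702.
  Update: phi_21 = phi_11 - phi_22 phi_11 = 0.1534 - (-0.236702)(0.1534) = 0.18971.
Step k = 3:
  phi_33 = [rho(3) - phi_21 rho(2) - phi_22 rho(1)] / [1 - phi_21 rho(1) - phi_22 rho(2)]
    numerator   = 0.1981 - (0.18971)(-0.2076) - (-0.236702)(0.1534) = 0.27379381
    denominator = 1 - (0.18971)(0.1534) - (-0.236702)(-0.2076) = 0.92175925
  phi_33 = 0.27379381 / 0.92175925 = 0.297.
Therefore phi_{33} = 0.2970.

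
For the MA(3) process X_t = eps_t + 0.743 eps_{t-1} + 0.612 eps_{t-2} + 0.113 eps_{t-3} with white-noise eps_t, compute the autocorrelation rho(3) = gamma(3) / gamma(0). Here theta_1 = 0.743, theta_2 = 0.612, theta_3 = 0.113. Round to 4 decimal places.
\rho(3) = 0.0583

For an MA(q) process with theta_0 = 1, the autocovariance is
  gamma(k) = sigma^2 * sum_{i=0..q-k} theta_i * theta_{i+k},
and rho(k) = gamma(k) / gamma(0). Sigma^2 cancels.
  numerator   = (1)*(0.113) = 0.113.
  denominator = (1)^2 + (0.743)^2 + (0.612)^2 + (0.113)^2 = 1.939362.
  rho(3) = 0.113 / 1.939362 = 0.0583.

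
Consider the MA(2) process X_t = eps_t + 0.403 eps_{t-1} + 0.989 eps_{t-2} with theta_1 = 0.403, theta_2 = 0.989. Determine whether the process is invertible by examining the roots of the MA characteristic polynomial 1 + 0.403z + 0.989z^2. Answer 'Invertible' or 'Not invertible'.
\text{Invertible}

The MA(q) characteristic polynomial is P(z) = 1 + 0.403z + 0.989z^2.
Invertibility requires all roots to lie outside the unit circle, i.e. |z| > 1 for every root.
Set 1 + (0.403) z + (0.989) z^2 = 0, i.e. a z^2 + b z + c = 0 with a = 0.989, b = 0.403, c = 1.
Discriminant D = b^2 - 4ac = (0.403)^2 - 4*(0.989)*1 = 0.162409 - (3.956) = -3.793591.
D < 0, so the roots are the complex-conjugate pair z = (-b +/- i sqrt(-D)) / (2a) = -0.2037 +/- 0.9847i.
For a conjugate pair |z|^2 = z * conj(z) = (product of roots) = c/a = 1/(0.989) = 1.011122, so |z| = sqrt(1.011122) = 1.0055 for both roots.
Moduli of all roots: 1.0055, 1.0055.
All moduli strictly greater than 1? Yes.
Verdict: Invertible.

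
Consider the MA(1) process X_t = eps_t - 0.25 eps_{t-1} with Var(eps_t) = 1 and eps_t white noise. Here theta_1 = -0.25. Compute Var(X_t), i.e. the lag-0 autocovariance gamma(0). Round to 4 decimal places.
\gamma(0) = 1.0625

For an MA(q) process X_t = eps_t + sum_i theta_i eps_{t-i} with
Var(eps_t) = sigma^2, the variance is
  gamma(0) = sigma^2 * (1 + sum_i theta_i^2).
  sum_i theta_i^2 = (-0.25)^2 = 0.0625.
  gamma(0) = 1 * (1 + 0.0625) = 1 * 1.0625 = 1.0625.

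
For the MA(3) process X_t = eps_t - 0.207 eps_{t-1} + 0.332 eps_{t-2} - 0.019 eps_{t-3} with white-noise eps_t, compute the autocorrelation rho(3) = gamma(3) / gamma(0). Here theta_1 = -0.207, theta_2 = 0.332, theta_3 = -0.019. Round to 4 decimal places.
\rho(3) = -0.0165

For an MA(q) process with theta_0 = 1, the autocovariance is
  gamma(k) = sigma^2 * sum_{i=0..q-k} theta_i * theta_{i+k},
and rho(k) = gamma(k) / gamma(0). Sigma^2 cancels.
  numerator   = (1)*(-0.019) = -0.019.
  denominator = (1)^2 + (-0.207)^2 + (0.332)^2 + (-0.019)^2 = 1.153434.
  rho(3) = -0.019 / 1.153434 = -0.0165.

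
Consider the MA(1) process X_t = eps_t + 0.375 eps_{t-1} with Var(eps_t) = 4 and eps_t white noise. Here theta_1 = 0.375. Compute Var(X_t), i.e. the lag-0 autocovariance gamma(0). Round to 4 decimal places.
\gamma(0) = 4.5625

For an MA(q) process X_t = eps_t + sum_i theta_i eps_{t-i} with
Var(eps_t) = sigma^2, the variance is
  gamma(0) = sigma^2 * (1 + sum_i theta_i^2).
  sum_i theta_i^2 = (0.375)^2 = 0.140625.
  gamma(0) = 4 * (1 + 0.140625) = 4 * 1.140625 = 4.5625.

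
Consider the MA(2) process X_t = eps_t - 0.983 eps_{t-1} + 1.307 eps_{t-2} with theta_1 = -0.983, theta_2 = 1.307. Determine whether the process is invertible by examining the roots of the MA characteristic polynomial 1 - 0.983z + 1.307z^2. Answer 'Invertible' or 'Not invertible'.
\text{Not invertible}

The MA(q) characteristic polynomial is P(z) = 1 - 0.983z + 1.307z^2.
Invertibility requires all roots to lie outside the unit circle, i.e. |z| > 1 for every root.
Set 1 + (-0.983) z + (1.307) z^2 = 0, i.e. a z^2 + b z + c = 0 with a = 1.307, b = -0.983, c = 1.
Discriminant D = b^2 - 4ac = (-0.983)^2 - 4*(1.307)*1 = 0.966289 - (5.228) = -4.261711.
D < 0, so the roots are the complex-conjugate pair z = (-b +/- i sqrt(-D)) / (2a) = 0.3761 +/- 0.7897i.
For a conjugate pair |z|^2 = z * conj(z) = (product of roots) = c/a = 1/(1.307) = 0.765111, so |z| = sqrt(0.765111) = 0.8747 for both roots.
Moduli of all roots: 0.8747, 0.8747.
All moduli strictly greater than 1? No.
Verdict: Not invertible.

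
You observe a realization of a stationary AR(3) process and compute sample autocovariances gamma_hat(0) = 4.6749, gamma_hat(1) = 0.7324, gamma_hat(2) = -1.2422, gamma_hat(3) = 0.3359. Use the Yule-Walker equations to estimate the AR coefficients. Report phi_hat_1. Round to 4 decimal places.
\hat\phi_{1} = 0.2610

The Yule-Walker equations for an AR(p) process read, in matrix form,
  Gamma_p phi = r_p,   with   (Gamma_p)_{ij} = gamma(|i - j|),
                       (r_p)_i = gamma(i),   i,j = 1..p.
Substitute the sample gammas (Toeplitz matrix and right-hand side of size 3):
  Gamma_p = [[4.6749, 0.7324, -1.2422], [0.7324, 4.6749, 0.7324], [-1.2422, 0.7324, 4.6749]]
  r_p     = [0.7324, -1.2422, 0.3359]
Written out (R1..R3):
  (R1) 4.6749 phi_1 + 0.7324 phi_2 - 1.2422 phi_3 = 0.7324
  (R2) 0.7324 phi_1 + 4.6749 phi_2 + 0.7324 phi_3 = -1.2422
  (R3) -1.2422 phi_1 + 0.7324 phi_2 + 4.6749 phi_3 = 0.3359
Gaussian elimination:
  R2 <- R2 - (0.7324/4.6749) R1 = R2 - (0.156666) R1:  4.560157 phi_2 + 0.927011 phi_3 = -1.356943
  R3 <- R3 - (-1.2422/4.6749) R1 = R3 - (-0.265717) R1:  0.927011 phi_2 + 4.344826 phi_3 = 0.530511
  R3 <- R3 - (0.927011/4.560157) R2 = R3 - (0.203285) R2:  4.156379 phi_3 = 0.806357
Back-substitution:
  phi_hat_3 = 0.806357 / 4.156379 = 0.194005
  phi_hat_2 = (-1.356943 - (0.927011)(0.194005)) / 4.560157 = -0.337003
  phi_hat_1 = (0.7324 - (0.7324)(-0.337003) - (-1.2422)(0.194005)) / 4.6749 = 0.261014
So phi_hat = [0.2610, -0.3370, 0.1940].
Therefore phi_hat_1 = 0.2610.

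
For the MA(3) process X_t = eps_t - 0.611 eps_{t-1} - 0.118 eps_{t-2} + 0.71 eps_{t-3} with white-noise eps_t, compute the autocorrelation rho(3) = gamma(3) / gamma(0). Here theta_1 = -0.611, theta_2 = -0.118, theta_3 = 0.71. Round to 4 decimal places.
\rho(3) = 0.3754

For an MA(q) process with theta_0 = 1, the autocovariance is
  gamma(k) = sigma^2 * sum_{i=0..q-k} theta_i * theta_{i+k},
and rho(k) = gamma(k) / gamma(0). Sigma^2 cancels.
  numerator   = (1)*(0.71) = 0.71.
  denominator = (1)^2 + (-0.611)^2 + (-0.118)^2 + (0.71)^2 = 1.891345.
  rho(3) = 0.71 / 1.891345 = 0.3754.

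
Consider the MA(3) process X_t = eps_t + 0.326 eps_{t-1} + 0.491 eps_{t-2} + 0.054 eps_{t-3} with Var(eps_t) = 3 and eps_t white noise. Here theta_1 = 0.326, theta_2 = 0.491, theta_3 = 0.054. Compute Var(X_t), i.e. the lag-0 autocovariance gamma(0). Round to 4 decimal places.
\gamma(0) = 4.0508

For an MA(q) process X_t = eps_t + sum_i theta_i eps_{t-i} with
Var(eps_t) = sigma^2, the variance is
  gamma(0) = sigma^2 * (1 + sum_i theta_i^2).
  sum_i theta_i^2 = (0.326)^2 + (0.491)^2 + (0.054)^2 = 0.106276 + 0.241081 + 0.002916 = 0.350273.
  gamma(0) = 3 * (1 + 0.350273) = 3 * 1.350273 = 4.050819, which rounds to 4.0508.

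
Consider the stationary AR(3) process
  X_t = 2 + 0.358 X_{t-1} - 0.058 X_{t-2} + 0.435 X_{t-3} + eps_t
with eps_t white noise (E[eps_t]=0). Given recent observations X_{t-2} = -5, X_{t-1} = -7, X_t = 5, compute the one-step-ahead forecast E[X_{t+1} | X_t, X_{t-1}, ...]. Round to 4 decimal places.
E[X_{t+1} \mid \mathcal F_t] = 2.0210

For an AR(p) model X_t = c + sum_i phi_i X_{t-i} + eps_t, the
one-step-ahead conditional mean is
  E[X_{t+1} | X_t, ...] = c + sum_i phi_i X_{t+1-i}.
Substitute known values:
  E[X_{t+1} | ...] = 2 + (0.358) * (5) + (-0.058) * (-7) + (0.435) * (-5)
                   = 2.0210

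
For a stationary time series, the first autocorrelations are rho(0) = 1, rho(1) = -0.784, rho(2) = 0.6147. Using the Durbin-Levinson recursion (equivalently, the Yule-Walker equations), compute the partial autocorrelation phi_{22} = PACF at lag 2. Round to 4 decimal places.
\phi_{22} = 0.0001

The PACF at lag k is phi_{kk}, the last component of the solution
to the Yule-Walker system G_k phi = r_k where
  (G_k)_{ij} = rho(|i - j|), (r_k)_i = rho(i), i,j = 1..k.
Equivalently, Durbin-Levinson gives phi_{kk} iteratively:
  phi_{11} = rho(1)
  phi_{kk} = [rho(k) - sum_{j=1..k-1} phi_{k-1,j} rho(k-j)]
            / [1 - sum_{j=1..k-1} phi_{k-1,j} rho(j)],
  phi_{k,j} = phi_{k-1,j} - phi_{kk} phi_{k-1,k-j},  j = 1..k-1.
Step k = 1:
  phi_11 = rho(1) = -0.784.
Step k = 2:
  phi_22 = [rho(2) - phi_11 rho(1)] / [1 - phi_11 rho(1)] = [0.6147 - (-0.784)(-0.784)] / [1 - (-0.784)(-0.784)]
         = 0.000044 / 0.385344 = 0.0001.
Therefore phi_{22} = 0.0001.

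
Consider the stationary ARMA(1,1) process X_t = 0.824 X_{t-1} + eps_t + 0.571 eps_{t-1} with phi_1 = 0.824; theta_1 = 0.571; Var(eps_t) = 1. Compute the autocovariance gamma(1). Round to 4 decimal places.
\gamma(1) = 6.3900

Multiply the model equation by X_{t-k} and take expectations. With theta_0 = psi_0 = 1 and psi_j the MA(infinity) weights, this gives
  gamma(k) - sum_i phi_i gamma(k-i) = c_k,
  c_k = sigma^2 * sum_{j=k..q} theta_j psi_{j-k}   (c_k = 0 for k > q),
using gamma(-m) = gamma(m).
psi-weights needed (psi_j = theta_j + sum_i phi_i psi_{j-i}):
  psi_1 = theta_1 + phi_1 = 0.571 + (0.824) = 1.395
Right-hand sides:
  c_0 = sigma^2 (1 + theta_1 psi_1) = 1 * (1 + (0.571)(1.395)) = 1 * 1.796545 = 1.796545
  c_1 = sigma^2 theta_1 = 1 * (0.571) = 0.571
  c_2 = 0
Equations for k = 0 and k = 1 (AR order 1):
  gamma(0) = phi_1 gamma(1) + c_0
  gamma(1) = phi_1 gamma(0) + c_1
Substituting the second into the first: gamma(0) (1 - phi_1^2) = c_0 + phi_1 c_1, so
  gamma(0) = (c_0 + phi_1 c_1) / (1 - phi_1^2) = (1.796545 + (0.824)(0.571)) / (1 - (0.824)^2) = 2.267049 / 0.321024 = 7.06193.
  gamma(1) = phi_1 gamma(0) + c_1 = (0.824)(7.06193) + (0.571) = 6.39003.
Therefore gamma(1) = 6.3900 (to 4 decimal places).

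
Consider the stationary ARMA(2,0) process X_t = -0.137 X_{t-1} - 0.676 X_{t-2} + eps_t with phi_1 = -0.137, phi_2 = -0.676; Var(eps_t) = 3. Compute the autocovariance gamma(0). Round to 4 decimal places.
\gamma(0) = 5.5618

Multiply the model equation by X_{t-k} and take expectations. With theta_0 = psi_0 = 1 and psi_j the MA(infinity) weights, this gives
  gamma(k) - sum_i phi_i gamma(k-i) = c_k,
  c_k = sigma^2 * sum_{j=k..q} theta_j psi_{j-k}   (c_k = 0 for k > q),
using gamma(-m) = gamma(m).
Pure AR (q = 0): c_0 = sigma^2 = 3, c_k = 0 for k >= 1.
Equations for k = 0, 1, 2 (AR order 2, c_2 = 0):
  (E0) gamma(0) = phi_1 gamma(1) + phi_2 gamma(2) + c_0
  (E1) gamma(1) = phi_1 gamma(0) + phi_2 gamma(1) + c_1
  (E2) gamma(2) = phi_1 gamma(1) + phi_2 gamma(0)
From (E1): gamma(1) = A gamma(0) + B with
  A = phi_1 / (1 - phi_2) = -0.137 / 1.676 = -0.081742,   B = c_1 / (1 - phi_2) = 0 / 1.676 = 0.
Insert (E2) into (E0): gamma(0) (1 - phi_2^2) = phi_1 (1 + phi_2) gamma(1) + c_0.
  phi_1 (1 + phi_2) = (-0.137)(0.324) = -0.044388,   1 - phi_2^2 = 0.543024.
Replace gamma(1) by A gamma(0) + B and collect gamma(0):
  gamma(0) [0.543024 - (-0.044388)(-0.081742)] = c_0 = 3
  gamma(0) * 0.539396 = 3
  gamma(0) = 3 / 0.539396 = 5.56178.
Therefore gamma(0) = 5.5618 (to 4 decimal places).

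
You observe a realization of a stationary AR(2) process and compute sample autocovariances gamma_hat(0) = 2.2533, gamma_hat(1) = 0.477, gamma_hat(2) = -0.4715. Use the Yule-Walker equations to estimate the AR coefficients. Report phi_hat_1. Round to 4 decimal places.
\hat\phi_{1} = 0.2680

The Yule-Walker equations for an AR(p) process read, in matrix form,
  Gamma_p phi = r_p,   with   (Gamma_p)_{ij} = gamma(|i - j|),
                       (r_p)_i = gamma(i),   i,j = 1..p.
Substitute the sample gammas (Toeplitz matrix and right-hand side of size 2):
  Gamma_p = [[2.2533, 0.477], [0.477, 2.2533]]
  r_p     = [0.477, -0.4715]
Written out:
  2.2533 phi_1 + 0.477 phi_2 = 0.477
  0.477 phi_1 + 2.2533 phi_2 = -0.4715
Solve by Cramer's rule:
  det = gamma(0)^2 - gamma(1)^2 = (2.2533)^2 - (0.477)^2 = 5.07736089 - 0.227529 = 4.84983189
  phi_hat_1 = [gamma(1) gamma(0) - gamma(1) gamma(2)] / det = [(0.477)(2.2533) - (0.477)(-0.4715)] / 4.84983189 = 1.2997296 / 4.84983189 = 0.268
  phi_hat_2 = [gamma(0) gamma(2) - gamma(1)^2] / det = [(2.2533)(-0.4715) - (0.477)^2] / 4.84983189 = -1.28995995 / 4.84983189 = -0.266
So phi_hat = [0.2680, -0.2660].
Therefore phi_hat_1 = 0.2680.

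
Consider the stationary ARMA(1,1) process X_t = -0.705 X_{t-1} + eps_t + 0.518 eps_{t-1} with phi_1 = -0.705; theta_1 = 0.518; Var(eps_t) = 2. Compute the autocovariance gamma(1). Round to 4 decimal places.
\gamma(1) = -0.4720

Multiply the model equation by X_{t-k} and take expectations. With theta_0 = psi_0 = 1 and psi_j the MA(infinity) weights, this gives
  gamma(k) - sum_i phi_i gamma(k-i) = c_k,
  c_k = sigma^2 * sum_{j=k..q} theta_j psi_{j-k}   (c_k = 0 for k > q),
using gamma(-m) = gamma(m).
psi-weights needed (psi_j = theta_j + sum_i phi_i psi_{j-i}):
  psi_1 = theta_1 + phi_1 = 0.518 + (-0.705) = -0.187
Right-hand sides:
  c_0 = sigma^2 (1 + theta_1 psi_1) = 2 * (1 + (0.518)(-0.187)) = 2 * 0.903134 = 1.806268
  c_1 = sigma^2 theta_1 = 2 * (0.518) = 1.036
  c_2 = 0
Equations for k = 0 and k = 1 (AR order 1):
  gamma(0) = phi_1 gamma(1) + c_0
  gamma(1) = phi_1 gamma(0) + c_1
Substituting the second into the first: gamma(0) (1 - phi_1^2) = c_0 + phi_1 c_1, so
  gamma(0) = (c_0 + phi_1 c_1) / (1 - phi_1^2) = (1.806268 + (-0.705)(1.036)) / (1 - (-0.705)^2) = 1.075888 / 0.502975 = 2.139049.
  gamma(1) = phi_1 gamma(0) + c_1 = (-0.705)(2.139049) + (1.036) = -0.472029.
Therefore gamma(1) = -0.4720 (to 4 decimal places).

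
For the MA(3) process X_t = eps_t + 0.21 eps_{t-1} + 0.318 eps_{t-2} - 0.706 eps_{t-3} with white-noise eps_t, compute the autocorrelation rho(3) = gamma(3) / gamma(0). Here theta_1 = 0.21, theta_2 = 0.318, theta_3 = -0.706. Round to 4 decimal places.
\rho(3) = -0.4295

For an MA(q) process with theta_0 = 1, the autocovariance is
  gamma(k) = sigma^2 * sum_{i=0..q-k} theta_i * theta_{i+k},
and rho(k) = gamma(k) / gamma(0). Sigma^2 cancels.
  numerator   = (1)*(-0.706) = -0.706.
  denominator = (1)^2 + (0.21)^2 + (0.318)^2 + (-0.706)^2 = 1.64366.
  rho(3) = -0.706 / 1.64366 = -0.4295.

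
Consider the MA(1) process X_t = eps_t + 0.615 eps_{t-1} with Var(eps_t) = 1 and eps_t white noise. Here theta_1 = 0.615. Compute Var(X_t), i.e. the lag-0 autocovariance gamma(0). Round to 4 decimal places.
\gamma(0) = 1.3782

For an MA(q) process X_t = eps_t + sum_i theta_i eps_{t-i} with
Var(eps_t) = sigma^2, the variance is
  gamma(0) = sigma^2 * (1 + sum_i theta_i^2).
  sum_i theta_i^2 = (0.615)^2 = 0.378225.
  gamma(0) = 1 * (1 + 0.378225) = 1 * 1.378225 = 1.378225, which rounds to 1.3782.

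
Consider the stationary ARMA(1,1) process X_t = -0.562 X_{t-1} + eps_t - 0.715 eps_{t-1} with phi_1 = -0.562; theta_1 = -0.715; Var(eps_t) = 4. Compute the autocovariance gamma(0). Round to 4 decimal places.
\gamma(0) = 13.5343

Multiply the model equation by X_{t-k} and take expectations. With theta_0 = psi_0 = 1 and psi_j the MA(infinity) weights, this gives
  gamma(k) - sum_i phi_i gamma(k-i) = c_k,
  c_k = sigma^2 * sum_{j=k..q} theta_j psi_{j-k}   (c_k = 0 for k > q),
using gamma(-m) = gamma(m).
psi-weights needed (psi_j = theta_j + sum_i phi_i psi_{j-i}):
  psi_1 = theta_1 + phi_1 = -0.715 + (-0.562) = -1.277
Right-hand sides:
  c_0 = sigma^2 (1 + theta_1 psi_1) = 4 * (1 + (-0.715)(-1.277)) = 4 * 1.913055 = 7.65222
  c_1 = sigma^2 theta_1 = 4 * (-0.715) = -2.86
  c_2 = 0
Equations for k = 0 and k = 1 (AR order 1):
  gamma(0) = phi_1 gamma(1) + c_0
  gamma(1) = phi_1 gamma(0) + c_1
Substituting the second into the first: gamma(0) (1 - phi_1^2) = c_0 + phi_1 c_1, so
  gamma(0) = (c_0 + phi_1 c_1) / (1 - phi_1^2) = (7.65222 + (-0.562)(-2.86)) / (1 - (-0.562)^2) = 9.25954 / 0.684156 = 13.534252.
Therefore gamma(0) = 13.5343 (to 4 decimal places).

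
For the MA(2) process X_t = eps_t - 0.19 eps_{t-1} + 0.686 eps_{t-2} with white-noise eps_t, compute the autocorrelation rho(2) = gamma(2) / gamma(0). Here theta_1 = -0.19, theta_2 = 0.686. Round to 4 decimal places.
\rho(2) = 0.4553

For an MA(q) process with theta_0 = 1, the autocovariance is
  gamma(k) = sigma^2 * sum_{i=0..q-k} theta_i * theta_{i+k},
and rho(k) = gamma(k) / gamma(0). Sigma^2 cancels.
  numerator   = (1)*(0.686) = 0.686.
  denominator = (1)^2 + (-0.19)^2 + (0.686)^2 = 1.506696.
  rho(2) = 0.686 / 1.506696 = 0.4553.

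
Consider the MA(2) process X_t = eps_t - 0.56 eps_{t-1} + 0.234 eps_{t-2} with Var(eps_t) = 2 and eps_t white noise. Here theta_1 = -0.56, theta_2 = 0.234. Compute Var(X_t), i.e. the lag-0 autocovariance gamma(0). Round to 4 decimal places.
\gamma(0) = 2.7367

For an MA(q) process X_t = eps_t + sum_i theta_i eps_{t-i} with
Var(eps_t) = sigma^2, the variance is
  gamma(0) = sigma^2 * (1 + sum_i theta_i^2).
  sum_i theta_i^2 = (-0.56)^2 + (0.234)^2 = 0.3136 + 0.054756 = 0.368356.
  gamma(0) = 2 * (1 + 0.368356) = 2 * 1.368356 = 2.736712, which rounds to 2.7367.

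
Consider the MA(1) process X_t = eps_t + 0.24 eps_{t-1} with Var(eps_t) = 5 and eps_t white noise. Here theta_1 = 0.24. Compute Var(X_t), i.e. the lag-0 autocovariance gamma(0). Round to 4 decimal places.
\gamma(0) = 5.2880

For an MA(q) process X_t = eps_t + sum_i theta_i eps_{t-i} with
Var(eps_t) = sigma^2, the variance is
  gamma(0) = sigma^2 * (1 + sum_i theta_i^2).
  sum_i theta_i^2 = (0.24)^2 = 0.0576.
  gamma(0) = 5 * (1 + 0.0576) = 5 * 1.0576 = 5.288, which rounds to 5.2880.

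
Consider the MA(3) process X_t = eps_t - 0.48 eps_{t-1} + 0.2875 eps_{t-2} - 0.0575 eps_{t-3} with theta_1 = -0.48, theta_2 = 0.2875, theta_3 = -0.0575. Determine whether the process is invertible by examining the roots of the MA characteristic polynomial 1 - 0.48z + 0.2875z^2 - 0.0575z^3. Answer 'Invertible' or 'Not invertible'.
\text{Invertible}

The MA(q) characteristic polynomial is P(z) = 1 - 0.48z + 0.2875z^2 - 0.0575z^3.
Invertibility requires all roots to lie outside the unit circle, i.e. |z| > 1 for every root.
Degree 3: look for a simple real root z0 first, then factor out (1 - z/z0) and solve the remaining quadratic.
Testing z0 = 4: P(4) = 1 + (-0.48)(4) + (0.2875)(4)^2 + (-0.0575)(4)^3
  = 1 + (-1.92) + (4.6) + (-3.68) = 0.  So z_0 = 4 is a root, |z_0| = 4.
Divide out the factor (1 - 0.25 z) = (1 - z/z0) (since 1/z0 = 0.25):
  P(z) = (1 - 0.25 z)(1 + (-0.23) z + (0.23) z^2)
  [check: z-coef -0.23 - (0.25) = -0.48; z^2-coef 0.23 - (0.25)(-0.23) = 0.2875; z^3-coef -(0.25)(0.23) = -0.0575.]
Remaining roots from the quadratic factor 1 + (-0.23) z + (0.23) z^2:
  Set 1 + (-0.23) z + (0.23) z^2 = 0, i.e. a z^2 + b z + c = 0 with a = 0.23, b = -0.23, c = 1.
  Discriminant D = b^2 - 4ac = (-0.23)^2 - 4*(0.23)*1 = 0.0529 - (0.92) = -0.8671.
  D < 0, so the roots are the complex-conjugate pair z = (-b +/- i sqrt(-D)) / (2a) = 0.5 +/- 2.0243i.
  For a conjugate pair |z|^2 = z * conj(z) = (product of roots) = c/a = 1/(0.23) = 4.347826, so |z| = sqrt(4.347826) = 2.0851 for both roots.
Moduli of all roots: 4.0000, 2.0851, 2.0851.
All moduli strictly greater than 1? Yes.
Verdict: Invertible.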